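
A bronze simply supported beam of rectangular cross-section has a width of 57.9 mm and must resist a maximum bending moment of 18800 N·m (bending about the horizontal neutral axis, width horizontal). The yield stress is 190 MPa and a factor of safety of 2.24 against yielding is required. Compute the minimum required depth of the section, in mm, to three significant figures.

h = 152 mm

σ_allow = 190/2.24 = 84.82 MPa.
For a rectangular section σ = 6M/(bh²), so h² = 6M/(b σ_allow) = 6×1.8800×10^7/(57.9×84.82) = 22970 mm².
h = 151.6 mm.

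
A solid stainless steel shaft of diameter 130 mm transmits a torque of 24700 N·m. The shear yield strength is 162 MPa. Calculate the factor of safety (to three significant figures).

n = 2.83

τ = 16T/(πd³) = 16×2.4700×10^7/(π×130³) = 57.26 MPa.
n = τ_limit/τ = 162/57.26 = 2.829.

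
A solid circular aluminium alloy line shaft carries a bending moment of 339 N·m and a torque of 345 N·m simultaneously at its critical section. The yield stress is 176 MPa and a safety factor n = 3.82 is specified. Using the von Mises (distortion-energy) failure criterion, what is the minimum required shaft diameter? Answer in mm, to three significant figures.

σ_allow = σ_y/n = 176/3.82 = 46.07 MPa.
For a solid shaft σ_b = 32M/(πd³) and τ = 16T/(πd³), so the von Mises stress is σ' = (16/πd³)·√(4M²+3T²).
√(4M²+3T²) = √(4×(339000)² + 3×(345000)²) = 903700 N·mm.
d³ = 16×903700/(π×46.07) = 99900 mm³.
d = 46.40 mm.

d = 46.4 mm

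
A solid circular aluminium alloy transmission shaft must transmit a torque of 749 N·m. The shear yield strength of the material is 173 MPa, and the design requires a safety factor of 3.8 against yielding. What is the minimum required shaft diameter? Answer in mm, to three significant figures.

d = 43.8 mm

Allowable shear stress τ_allow = 173/3.8 = 45.53 MPa.
For a solid shaft τ = 16T/(πd³), so d³ = 16T/(π τ_allow) = 16×749000/(π×45.53) = 83790 mm³.
d = (83790)^(1/3) = 43.76 mm.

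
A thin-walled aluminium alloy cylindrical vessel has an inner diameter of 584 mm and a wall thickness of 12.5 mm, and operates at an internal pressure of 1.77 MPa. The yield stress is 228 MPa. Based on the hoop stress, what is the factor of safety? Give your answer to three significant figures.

σ_h = pD/(2t) = 1.77×584/(2×12.5) = 41.35 MPa.
n = 228/41.35 = 5.514.

n = 5.51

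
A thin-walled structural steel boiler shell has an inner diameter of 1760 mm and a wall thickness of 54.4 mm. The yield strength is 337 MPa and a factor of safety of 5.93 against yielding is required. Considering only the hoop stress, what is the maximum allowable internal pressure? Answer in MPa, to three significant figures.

p_allow = 3.51 MPa

σ_allow = 337/5.93 = 56.83 MPa.
σ_h = pD/(2t) → p_allow = 2σ_allow t/D = 2×56.83×54.4/1760 = 3.513 MPa.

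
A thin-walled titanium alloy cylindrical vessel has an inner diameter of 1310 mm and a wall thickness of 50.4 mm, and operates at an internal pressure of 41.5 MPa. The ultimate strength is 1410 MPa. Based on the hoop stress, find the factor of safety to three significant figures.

n = 2.61

σ_h = pD/(2t) = 41.5×1310/(2×50.4) = 539.3 MPa.
n = 1410/539.3 = 2.614.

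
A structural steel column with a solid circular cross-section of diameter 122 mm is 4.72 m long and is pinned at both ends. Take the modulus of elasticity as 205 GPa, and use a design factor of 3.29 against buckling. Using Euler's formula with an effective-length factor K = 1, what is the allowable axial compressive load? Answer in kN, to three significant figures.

I = πd⁴/64 = π×122⁴/64 = 1.087×10^7 mm⁴.
Effective length L_e = KL = 1×4.72 m = 4720 mm.
Euler critical load P_cr = π²EI/L_e² = π²×205000×1.087×10^7/4720² = 987600 N.
P_allow = P_cr/n = 987600/3.29 = 300200 N.

P_allow = 300 kN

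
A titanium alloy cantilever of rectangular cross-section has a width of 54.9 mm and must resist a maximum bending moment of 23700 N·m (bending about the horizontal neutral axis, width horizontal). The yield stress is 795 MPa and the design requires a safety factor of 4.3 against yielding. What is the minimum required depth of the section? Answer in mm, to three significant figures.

h = 118 mm

σ_allow = 795/4.3 = 184.9 MPa.
For a rectangular section σ = 6M/(bh²), so h² = 6M/(b σ_allow) = 6×2.3700×10^7/(54.9×184.9) = 14010 mm².
h = 118.4 mm.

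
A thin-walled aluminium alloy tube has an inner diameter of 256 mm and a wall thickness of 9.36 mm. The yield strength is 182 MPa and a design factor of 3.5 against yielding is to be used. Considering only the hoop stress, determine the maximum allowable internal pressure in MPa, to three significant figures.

σ_allow = 182/3.5 = 52.00 MPa.
σ_h = pD/(2t) → p_allow = 2σ_allow t/D = 2×52.00×9.36/256 = 3.802 MPa.

p_allow = 3.80 MPa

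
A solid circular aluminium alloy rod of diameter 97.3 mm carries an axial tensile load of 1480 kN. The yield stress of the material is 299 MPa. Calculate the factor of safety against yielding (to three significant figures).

n = 1.50

A = πd²/4 = 7436 mm².
σ = F/A = 1480000/7436 = 199.0 MPa.
n = 299/199.0 = 1.502.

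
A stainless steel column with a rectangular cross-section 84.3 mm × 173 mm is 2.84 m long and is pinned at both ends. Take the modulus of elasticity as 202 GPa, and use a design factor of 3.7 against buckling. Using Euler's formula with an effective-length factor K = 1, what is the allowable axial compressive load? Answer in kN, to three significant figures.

Buckling occurs about the weak axis: I_min = h·b³/12 = 173×84.3³/12 = 8.637×10^6 mm⁴ (b = 84.3 mm is the smaller dimension).
Effective length L_e = KL = 1×2.84 m = 2840 mm.
Euler critical load P_cr = π²EI/L_e² = π²×202000×8.637×10^6/2840² = 2.135×10^6 N.
P_allow = P_cr/n = 2.135×10^6/3.7 = 577000 N.

P_allow = 577 kN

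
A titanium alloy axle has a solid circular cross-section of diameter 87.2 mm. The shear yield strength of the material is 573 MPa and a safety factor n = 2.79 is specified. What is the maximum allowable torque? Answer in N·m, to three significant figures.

τ_allow = 573/2.79 = 205.4 MPa.
For a solid shaft T_allow = τ_allow·πd³/16; πd³/16 = π×87.2³/16 = 130200 mm³.
T_allow = 205.4×130200 = 2.674×10^7 N·mm = 26740 N·m.

T_allow = 26700 N·m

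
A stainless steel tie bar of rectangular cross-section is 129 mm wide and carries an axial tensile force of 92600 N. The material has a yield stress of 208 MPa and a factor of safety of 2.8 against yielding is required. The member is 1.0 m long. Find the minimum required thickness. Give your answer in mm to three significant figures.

σ_allow = 208/2.8 = 74.29 MPa.
Required area A = F/σ_allow = 92600/74.29 = 1247 mm².
t = A/w = 1247/129 = 9.663 mm.

t = 9.66 mm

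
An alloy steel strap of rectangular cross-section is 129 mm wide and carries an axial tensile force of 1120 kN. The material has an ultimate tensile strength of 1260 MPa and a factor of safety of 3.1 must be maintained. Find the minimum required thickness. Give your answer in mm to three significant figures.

σ_allow = 1260/3.1 = 406.5 MPa.
Required area A = F/σ_allow = 1120000/406.5 = 2756 mm².
t = A/w = 2756/129 = 21.36 mm.

t = 21.4 mm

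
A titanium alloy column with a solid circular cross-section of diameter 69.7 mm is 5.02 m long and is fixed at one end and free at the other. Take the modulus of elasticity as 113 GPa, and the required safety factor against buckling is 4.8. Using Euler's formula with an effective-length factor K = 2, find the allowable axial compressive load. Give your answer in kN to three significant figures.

P_allow = 2.67 kN

I = πd⁴/64 = π×69.7⁴/64 = 1.159×10^6 mm⁴.
Effective length L_e = KL = 2×5.02 m = 10040 mm.
Euler critical load P_cr = π²EI/L_e² = π²×113000×1.159×10^6/10040² = 12820 N.
P_allow = P_cr/n = 12820/4.8 = 2670 N.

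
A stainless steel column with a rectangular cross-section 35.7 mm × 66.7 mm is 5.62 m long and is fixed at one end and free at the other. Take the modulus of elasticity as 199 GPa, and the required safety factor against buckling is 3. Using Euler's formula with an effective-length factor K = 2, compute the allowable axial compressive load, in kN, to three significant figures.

P_allow = 1.31 kN

Buckling occurs about the weak axis: I_min = h·b³/12 = 66.7×35.7³/12 = 252900 mm⁴ (b = 35.7 mm is the smaller dimension).
Effective length L_e = KL = 2×5.62 m = 11240 mm.
Euler critical load P_cr = π²EI/L_e² = π²×199000×252900/11240² = 3932 N.
P_allow = P_cr/n = 3932/3 = 1311 N.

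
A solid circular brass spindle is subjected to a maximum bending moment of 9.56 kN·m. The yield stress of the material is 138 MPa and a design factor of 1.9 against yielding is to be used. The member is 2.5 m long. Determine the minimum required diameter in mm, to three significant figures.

d = 110 mm

σ_allow = 138/1.9 = 72.63 MPa.
For a solid circular section σ = 32M/(πd³), so d³ = 32M/(π σ_allow) = 32×9560000/(π×72.63) = 1.341×10^6 mm³.
d = 110.3 mm.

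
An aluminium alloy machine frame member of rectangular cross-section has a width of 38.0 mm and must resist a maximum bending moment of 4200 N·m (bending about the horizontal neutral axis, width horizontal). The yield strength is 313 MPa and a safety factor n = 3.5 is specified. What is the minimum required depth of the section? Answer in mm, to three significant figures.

h = 86.1 mm

σ_allow = 313/3.5 = 89.43 MPa.
For a rectangular section σ = 6M/(bh²), so h² = 6M/(b σ_allow) = 6×4200000/(38.0×89.43) = 7416 mm².
h = 86.11 mm.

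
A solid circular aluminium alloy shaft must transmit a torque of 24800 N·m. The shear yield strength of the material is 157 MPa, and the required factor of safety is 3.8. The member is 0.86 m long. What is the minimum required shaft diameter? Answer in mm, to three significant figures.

Allowable shear stress τ_allow = 157/3.8 = 41.32 MPa.
For a solid shaft τ = 16T/(πd³), so d³ = 16T/(π τ_allow) = 16×2.4800×10^7/(π×41.32) = 3.057×10^6 mm³.
d = (3.057×10^6)^(1/3) = 145.1 mm.

d = 145 mm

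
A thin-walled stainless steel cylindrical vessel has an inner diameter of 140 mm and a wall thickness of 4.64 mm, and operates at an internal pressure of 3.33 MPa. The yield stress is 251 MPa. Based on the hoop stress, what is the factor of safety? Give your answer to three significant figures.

σ_h = pD/(2t) = 3.33×140/(2×4.64) = 50.24 MPa.
n = 251/50.24 = 4.996.

n = 5.00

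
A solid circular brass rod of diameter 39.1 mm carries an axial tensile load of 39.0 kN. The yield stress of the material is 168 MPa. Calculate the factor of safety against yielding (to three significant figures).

A = πd²/4 = 1201 mm².
σ = F/A = 39000/1201 = 32.48 MPa.
n = 168/32.48 = 5.172.

n = 5.17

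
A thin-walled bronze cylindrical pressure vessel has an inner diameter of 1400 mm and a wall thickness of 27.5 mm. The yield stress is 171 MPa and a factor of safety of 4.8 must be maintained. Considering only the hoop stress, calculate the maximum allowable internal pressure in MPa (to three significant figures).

σ_allow = 171/4.8 = 35.62 MPa.
σ_h = pD/(2t) → p_allow = 2σ_allow t/D = 2×35.62×27.5/1400 = 1.400 MPa.

p_allow = 1.40 MPa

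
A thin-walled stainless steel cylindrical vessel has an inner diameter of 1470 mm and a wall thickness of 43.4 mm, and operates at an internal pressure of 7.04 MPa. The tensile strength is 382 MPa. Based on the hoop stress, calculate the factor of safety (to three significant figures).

σ_h = pD/(2t) = 7.04×1470/(2×43.4) = 119.2 MPa.
n = 382/119.2 = 3.204.

n = 3.20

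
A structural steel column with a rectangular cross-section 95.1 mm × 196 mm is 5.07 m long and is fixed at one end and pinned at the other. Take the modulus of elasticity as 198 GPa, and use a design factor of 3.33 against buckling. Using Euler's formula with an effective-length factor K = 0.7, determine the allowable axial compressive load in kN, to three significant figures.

Buckling occurs about the weak axis: I_min = h·b³/12 = 196×95.1³/12 = 1.405×10^7 mm⁴ (b = 95.1 mm is the smaller dimension).
Effective length L_e = KL = 0.7×5.07 m = 3549 mm.
Euler critical load P_cr = π²EI/L_e² = π²×198000×1.405×10^7/3549² = 2.180×10^6 N.
P_allow = P_cr/n = 2.180×10^6/3.33 = 654500 N.

P_allow = 655 kN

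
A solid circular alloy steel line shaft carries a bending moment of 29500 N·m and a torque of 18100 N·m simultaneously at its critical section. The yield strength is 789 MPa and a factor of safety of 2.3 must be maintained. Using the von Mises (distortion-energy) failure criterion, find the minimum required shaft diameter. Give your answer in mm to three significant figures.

d = 99.7 mm

σ_allow = σ_y/n = 789/2.3 = 343.0 MPa.
For a solid shaft σ_b = 32M/(πd³) and τ = 16T/(πd³), so the von Mises stress is σ' = (16/πd³)·√(4M²+3T²).
√(4M²+3T²) = √(4×(2.950×10^7)² + 3×(1.810×10^7)²) = 6.681×10^7 N·mm.
d³ = 16×6.681×10^7/(π×343.0) = 991900 mm³.
d = 99.73 mm.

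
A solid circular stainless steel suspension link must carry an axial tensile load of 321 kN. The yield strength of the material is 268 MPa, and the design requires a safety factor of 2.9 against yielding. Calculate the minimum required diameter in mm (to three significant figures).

d = 66.5 mm

Allowable stress σ_allow = 268/2.9 = 92.41 MPa.
Required area A = F/σ_allow = 321000/92.41 = 3474 mm².
A = πd²/4 → d = √(4A/π) = 66.50 mm.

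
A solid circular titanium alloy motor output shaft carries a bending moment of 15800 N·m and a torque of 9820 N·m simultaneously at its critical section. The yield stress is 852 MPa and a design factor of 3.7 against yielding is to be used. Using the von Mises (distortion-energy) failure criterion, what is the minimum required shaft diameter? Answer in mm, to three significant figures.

d = 92.6 mm

σ_allow = σ_y/n = 852/3.7 = 230.3 MPa.
For a solid shaft σ_b = 32M/(πd³) and τ = 16T/(πd³), so the von Mises stress is σ' = (16/πd³)·√(4M²+3T²).
√(4M²+3T²) = √(4×(1.580×10^7)² + 3×(9.820×10^6)²) = 3.589×10^7 N·mm.
d³ = 16×3.589×10^7/(π×230.3) = 793700 mm³.
d = 92.59 mm.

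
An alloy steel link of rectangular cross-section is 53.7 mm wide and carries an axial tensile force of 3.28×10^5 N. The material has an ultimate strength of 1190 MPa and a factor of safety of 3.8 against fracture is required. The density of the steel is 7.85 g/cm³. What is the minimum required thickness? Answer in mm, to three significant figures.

σ_allow = 1190/3.8 = 313.2 MPa.
Required area A = F/σ_allow = 328000/313.2 = 1047 mm².
t = A/w = 1047/53.7 = 19.50 mm.

t = 19.5 mm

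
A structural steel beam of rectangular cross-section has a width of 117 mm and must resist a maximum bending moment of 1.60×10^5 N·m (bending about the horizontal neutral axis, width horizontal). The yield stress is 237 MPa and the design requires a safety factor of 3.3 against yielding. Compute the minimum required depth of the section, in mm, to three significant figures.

σ_allow = 237/3.3 = 71.82 MPa.
For a rectangular section σ = 6M/(bh²), so h² = 6M/(b σ_allow) = 6×1.6000×10^8/(117×71.82) = 114200 mm².
h = 338.0 mm.

h = 338 mm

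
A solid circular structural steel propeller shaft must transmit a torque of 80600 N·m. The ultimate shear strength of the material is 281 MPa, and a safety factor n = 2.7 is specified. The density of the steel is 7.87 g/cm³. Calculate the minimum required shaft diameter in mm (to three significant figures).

d = 158 mm

Allowable shear stress τ_allow = 281/2.7 = 104.1 MPa.
For a solid shaft τ = 16T/(πd³), so d³ = 16T/(π τ_allow) = 16×8.0600×10^7/(π×104.1) = 3.944×10^6 mm³.
d = (3.944×10^6)^(1/3) = 158.0 mm.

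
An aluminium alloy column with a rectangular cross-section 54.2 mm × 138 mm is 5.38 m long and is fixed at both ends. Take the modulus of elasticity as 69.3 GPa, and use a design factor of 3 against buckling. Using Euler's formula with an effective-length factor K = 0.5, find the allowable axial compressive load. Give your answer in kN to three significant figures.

P_allow = 57.7 kN

Buckling occurs about the weak axis: I_min = h·b³/12 = 138×54.2³/12 = 1.831×10^6 mm⁴ (b = 54.2 mm is the smaller dimension).
Effective length L_e = KL = 0.5×5.38 m = 2690 mm.
Euler critical load P_cr = π²EI/L_e² = π²×69300×1.831×10^6/2690² = 173100 N.
P_allow = P_cr/n = 173100/3 = 57690 N.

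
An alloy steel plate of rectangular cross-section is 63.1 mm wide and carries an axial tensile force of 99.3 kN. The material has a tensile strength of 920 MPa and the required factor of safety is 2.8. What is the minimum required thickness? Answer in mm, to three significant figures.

t = 4.79 mm

σ_allow = 920/2.8 = 328.6 MPa.
Required area A = F/σ_allow = 99300/328.6 = 302.2 mm².
t = A/w = 302.2/63.1 = 4.789 mm.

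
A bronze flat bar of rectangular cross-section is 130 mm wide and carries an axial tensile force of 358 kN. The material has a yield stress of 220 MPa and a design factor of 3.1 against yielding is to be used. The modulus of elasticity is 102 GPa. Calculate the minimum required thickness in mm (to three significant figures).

σ_allow = 220/3.1 = 70.97 MPa.
Required area A = F/σ_allow = 358000/70.97 = 5045 mm².
t = A/w = 5045/130 = 38.80 mm.

t = 38.8 mm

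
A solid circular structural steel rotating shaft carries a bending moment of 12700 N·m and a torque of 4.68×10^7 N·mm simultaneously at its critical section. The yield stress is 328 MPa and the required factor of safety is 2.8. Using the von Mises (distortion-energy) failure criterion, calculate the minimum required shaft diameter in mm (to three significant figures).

σ_allow = σ_y/n = 328/2.8 = 117.1 MPa.
For a solid shaft σ_b = 32M/(πd³) and τ = 16T/(πd³), so the von Mises stress is σ' = (16/πd³)·√(4M²+3T²).
√(4M²+3T²) = √(4×(1.270×10^7)² + 3×(4.680×10^7)²) = 8.495×10^7 N·mm.
d³ = 16×8.495×10^7/(π×117.1) = 3.693×10^6 mm³.
d = 154.6 mm.

d = 155 mm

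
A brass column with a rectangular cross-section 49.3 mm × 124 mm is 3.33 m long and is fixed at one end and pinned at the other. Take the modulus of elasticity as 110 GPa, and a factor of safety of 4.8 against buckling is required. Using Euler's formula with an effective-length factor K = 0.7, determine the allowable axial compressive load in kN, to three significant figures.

Buckling occurs about the weak axis: I_min = h·b³/12 = 124×49.3³/12 = 1.238×10^6 mm⁴ (b = 49.3 mm is the smaller dimension).
Effective length L_e = KL = 0.7×3.33 m = 2331 mm.
Euler critical load P_cr = π²EI/L_e² = π²×110000×1.238×10^6/2331² = 247400 N.
P_allow = P_cr/n = 247400/4.8 = 51540 N.

P_allow = 51.5 kN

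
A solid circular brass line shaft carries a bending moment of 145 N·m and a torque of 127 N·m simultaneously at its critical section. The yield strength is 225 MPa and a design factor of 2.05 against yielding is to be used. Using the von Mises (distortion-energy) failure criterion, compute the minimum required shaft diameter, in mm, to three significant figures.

d = 25.7 mm

σ_allow = σ_y/n = 225/2.05 = 109.8 MPa.
For a solid shaft σ_b = 32M/(πd³) and τ = 16T/(πd³), so the von Mises stress is σ' = (16/πd³)·√(4M²+3T²).
√(4M²+3T²) = √(4×(145000)² + 3×(127000)²) = 364000 N·mm.
d³ = 16×364000/(π×109.8) = 16890 mm³.
d = 25.66 mm.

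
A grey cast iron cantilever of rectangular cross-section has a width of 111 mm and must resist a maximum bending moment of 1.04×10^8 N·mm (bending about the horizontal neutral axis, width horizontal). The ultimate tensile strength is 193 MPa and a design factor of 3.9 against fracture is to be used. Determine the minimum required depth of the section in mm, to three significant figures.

σ_allow = 193/3.9 = 49.49 MPa.
For a rectangular section σ = 6M/(bh²), so h² = 6M/(b σ_allow) = 6×1.0400×10^8/(111×49.49) = 113600 mm².
h = 337.0 mm.

h = 337 mm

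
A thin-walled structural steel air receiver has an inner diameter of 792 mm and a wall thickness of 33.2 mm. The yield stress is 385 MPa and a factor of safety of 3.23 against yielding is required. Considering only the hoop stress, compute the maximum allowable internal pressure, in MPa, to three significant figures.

p_allow = 9.99 MPa

σ_allow = 385/3.23 = 119.2 MPa.
σ_h = pD/(2t) → p_allow = 2σ_allow t/D = 2×119.2×33.2/792 = 9.993 MPa.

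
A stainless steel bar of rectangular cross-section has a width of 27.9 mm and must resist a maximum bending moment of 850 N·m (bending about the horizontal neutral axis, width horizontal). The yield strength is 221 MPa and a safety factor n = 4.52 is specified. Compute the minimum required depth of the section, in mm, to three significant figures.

σ_allow = 221/4.52 = 48.89 MPa.
For a rectangular section σ = 6M/(bh²), so h² = 6M/(b σ_allow) = 6×850000/(27.9×48.89) = 3739 mm².
h = 61.14 mm.

h = 61.1 mm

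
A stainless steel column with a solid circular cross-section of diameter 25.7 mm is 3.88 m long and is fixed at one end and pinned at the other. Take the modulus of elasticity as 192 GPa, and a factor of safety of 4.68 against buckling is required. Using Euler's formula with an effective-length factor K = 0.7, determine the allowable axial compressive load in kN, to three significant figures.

I = πd⁴/64 = π×25.7⁴/64 = 21410 mm⁴.
Effective length L_e = KL = 0.7×3.88 m = 2716 mm.
Euler critical load P_cr = π²EI/L_e² = π²×192000×21410/2716² = 5501 N.
P_allow = P_cr/n = 5501/4.68 = 1175 N.

P_allow = 1.18 kN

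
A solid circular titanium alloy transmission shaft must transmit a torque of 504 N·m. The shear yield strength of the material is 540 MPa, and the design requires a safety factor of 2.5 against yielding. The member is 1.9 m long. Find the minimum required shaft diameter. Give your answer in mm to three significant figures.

d = 22.8 mm

Allowable shear stress τ_allow = 540/2.5 = 216.0 MPa.
For a solid shaft τ = 16T/(πd³), so d³ = 16T/(π τ_allow) = 16×504000/(π×216.0) = 11880 mm³.
d = (11880)^(1/3) = 22.82 mm.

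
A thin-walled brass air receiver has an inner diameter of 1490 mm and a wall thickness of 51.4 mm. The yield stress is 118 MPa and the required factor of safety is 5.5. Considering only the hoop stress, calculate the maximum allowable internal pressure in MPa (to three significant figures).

p_allow = 1.48 MPa

σ_allow = 118/5.5 = 21.45 MPa.
σ_h = pD/(2t) → p_allow = 2σ_allow t/D = 2×21.45×51.4/1490 = 1.480 MPa.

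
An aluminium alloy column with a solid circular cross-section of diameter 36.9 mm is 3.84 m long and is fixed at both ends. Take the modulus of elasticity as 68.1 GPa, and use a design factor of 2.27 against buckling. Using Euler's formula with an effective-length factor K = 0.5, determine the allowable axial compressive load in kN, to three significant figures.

P_allow = 7.31 kN

I = πd⁴/64 = π×36.9⁴/64 = 91010 mm⁴.
Effective length L_e = KL = 0.5×3.84 m = 1920 mm.
Euler critical load P_cr = π²EI/L_e² = π²×68100×91010/1920² = 16590 N.
P_allow = P_cr/n = 16590/2.27 = 7310 N.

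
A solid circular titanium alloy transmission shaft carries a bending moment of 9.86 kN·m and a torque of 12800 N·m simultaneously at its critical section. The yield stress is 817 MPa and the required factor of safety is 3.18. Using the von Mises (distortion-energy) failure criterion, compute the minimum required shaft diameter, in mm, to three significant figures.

σ_allow = σ_y/n = 817/3.18 = 256.9 MPa.
For a solid shaft σ_b = 32M/(πd³) and τ = 16T/(πd³), so the von Mises stress is σ' = (16/πd³)·√(4M²+3T²).
√(4M²+3T²) = √(4×(9.860×10^6)² + 3×(1.280×10^7)²) = 2.967×10^7 N·mm.
d³ = 16×2.967×10^7/(π×256.9) = 588200 mm³.
d = 83.79 mm.

d = 83.8 mm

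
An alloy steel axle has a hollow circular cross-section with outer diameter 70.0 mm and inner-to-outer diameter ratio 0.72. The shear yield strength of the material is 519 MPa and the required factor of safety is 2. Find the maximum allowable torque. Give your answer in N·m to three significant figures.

τ_allow = 519/2 = 259.5 MPa.
For a hollow shaft T_allow = τ_allow·πd_o³(1−k⁴)/16 with 1−k⁴ = 0.7313, so πd_o³(1−k⁴)/16 = 49250 mm³.
T_allow = 259.5×49250 = 1.278×10^7 N·mm = 12780 N·m.

T_allow = 12800 N·m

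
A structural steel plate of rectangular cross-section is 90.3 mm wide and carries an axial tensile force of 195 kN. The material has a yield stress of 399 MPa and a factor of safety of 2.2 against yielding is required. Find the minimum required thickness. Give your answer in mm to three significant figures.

σ_allow = 399/2.2 = 181.4 MPa.
Required area A = F/σ_allow = 195000/181.4 = 1075 mm².
t = A/w = 1075/90.3 = 11.91 mm.

t = 11.9 mm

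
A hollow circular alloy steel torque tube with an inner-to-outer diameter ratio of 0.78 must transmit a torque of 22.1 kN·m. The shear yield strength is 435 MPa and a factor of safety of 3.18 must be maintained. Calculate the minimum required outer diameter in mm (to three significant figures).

d_o = 109 mm

τ_allow = 435/3.18 = 136.8 MPa.
For a hollow shaft τ = 16T/[πd_o³(1−k⁴)] with k = 0.78, so 1−k⁴ = 0.6298.
d_o³ = 16T/[π τ_allow (1−k⁴)] = 16×2.2100×10^7/(π×136.8×0.6298) = 1.306×10^6 mm³.
d_o = 109.3 mm.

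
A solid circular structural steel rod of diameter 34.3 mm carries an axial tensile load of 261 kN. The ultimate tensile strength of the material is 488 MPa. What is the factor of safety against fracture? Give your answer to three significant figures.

n = 1.73

A = πd²/4 = 924.0 mm².
σ = F/A = 261000/924.0 = 282.5 MPa.
n = 488/282.5 = 1.728.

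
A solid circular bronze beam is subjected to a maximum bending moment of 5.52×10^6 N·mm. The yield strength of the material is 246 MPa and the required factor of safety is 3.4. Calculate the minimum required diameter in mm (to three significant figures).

σ_allow = 246/3.4 = 72.35 MPa.
For a solid circular section σ = 32M/(πd³), so d³ = 32M/(π σ_allow) = 32×5520000/(π×72.35) = 777100 mm³.
d = 91.94 mm.

d = 91.9 mm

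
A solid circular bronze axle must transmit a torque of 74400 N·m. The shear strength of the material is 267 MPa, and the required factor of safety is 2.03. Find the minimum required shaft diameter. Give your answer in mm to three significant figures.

d = 142 mm

Allowable shear stress τ_allow = 267/2.03 = 131.5 MPa.
For a solid shaft τ = 16T/(πd³), so d³ = 16T/(π τ_allow) = 16×7.4400×10^7/(π×131.5) = 2.881×10^6 mm³.
d = (2.881×10^6)^(1/3) = 142.3 mm.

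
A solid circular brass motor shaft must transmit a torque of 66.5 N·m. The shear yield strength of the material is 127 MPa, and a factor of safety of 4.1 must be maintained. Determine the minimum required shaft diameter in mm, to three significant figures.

Allowable shear stress τ_allow = 127/4.1 = 30.98 MPa.
For a solid shaft τ = 16T/(πd³), so d³ = 16T/(π τ_allow) = 16×66500/(π×30.98) = 10930 mm³.
d = (10930)^(1/3) = 22.20 mm.

d = 22.2 mm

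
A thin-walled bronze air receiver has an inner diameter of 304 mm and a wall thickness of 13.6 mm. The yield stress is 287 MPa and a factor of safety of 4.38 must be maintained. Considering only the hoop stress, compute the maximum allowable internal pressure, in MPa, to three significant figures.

σ_allow = 287/4.38 = 65.53 MPa.
σ_h = pD/(2t) → p_allow = 2σ_allow t/D = 2×65.53×13.6/304 = 5.863 MPa.

p_allow = 5.86 MPa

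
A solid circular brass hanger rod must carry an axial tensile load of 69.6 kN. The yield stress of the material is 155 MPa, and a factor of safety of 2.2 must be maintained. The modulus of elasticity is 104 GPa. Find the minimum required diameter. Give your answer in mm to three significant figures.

Allowable stress σ_allow = 155/2.2 = 70.45 MPa.
Required area A = F/σ_allow = 69600/70.45 = 987.9 mm².
A = πd²/4 → d = √(4A/π) = 35.47 mm.

d = 35.5 mm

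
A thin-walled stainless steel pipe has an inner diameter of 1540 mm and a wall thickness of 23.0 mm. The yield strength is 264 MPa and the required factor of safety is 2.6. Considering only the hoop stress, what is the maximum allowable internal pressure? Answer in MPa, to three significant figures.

p_allow = 3.03 MPa

σ_allow = 264/2.6 = 101.5 MPa.
σ_h = pD/(2t) → p_allow = 2σ_allow t/D = 2×101.5×23.0/1540 = 3.033 MPa.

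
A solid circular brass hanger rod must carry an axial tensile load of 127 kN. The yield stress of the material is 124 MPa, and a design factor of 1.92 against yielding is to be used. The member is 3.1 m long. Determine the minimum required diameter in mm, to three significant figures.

Allowable stress σ_allow = 124/1.92 = 64.58 MPa.
Required area A = F/σ_allow = 127000/64.58 = 1966 mm².
A = πd²/4 → d = √(4A/π) = 50.04 mm.

d = 50.0 mm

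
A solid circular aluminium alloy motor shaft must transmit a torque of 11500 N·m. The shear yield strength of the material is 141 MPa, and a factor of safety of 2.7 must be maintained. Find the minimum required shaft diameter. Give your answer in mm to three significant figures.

d = 104 mm

Allowable shear stress τ_allow = 141/2.7 = 52.22 MPa.
For a solid shaft τ = 16T/(πd³), so d³ = 16T/(π τ_allow) = 16×1.1500×10^7/(π×52.22) = 1.122×10^6 mm³.
d = (1.122×10^6)^(1/3) = 103.9 mm.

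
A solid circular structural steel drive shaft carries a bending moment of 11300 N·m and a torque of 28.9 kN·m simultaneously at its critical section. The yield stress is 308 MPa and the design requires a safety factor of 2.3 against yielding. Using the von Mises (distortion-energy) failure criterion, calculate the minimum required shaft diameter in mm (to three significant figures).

σ_allow = σ_y/n = 308/2.3 = 133.9 MPa.
For a solid shaft σ_b = 32M/(πd³) and τ = 16T/(πd³), so the von Mises stress is σ' = (16/πd³)·√(4M²+3T²).
√(4M²+3T²) = √(4×(1.130×10^7)² + 3×(2.890×10^7)²) = 5.492×10^7 N·mm.
d³ = 16×5.492×10^7/(π×133.9) = 2.089×10^6 mm³.
d = 127.8 mm.

d = 128 mm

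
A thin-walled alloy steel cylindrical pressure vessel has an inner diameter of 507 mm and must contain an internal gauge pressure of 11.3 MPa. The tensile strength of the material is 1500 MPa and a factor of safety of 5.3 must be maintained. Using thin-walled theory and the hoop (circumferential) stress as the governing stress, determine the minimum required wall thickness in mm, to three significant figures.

t = 10.1 mm

σ_allow = 1500/5.3 = 283.0 MPa.
Hoop stress σ_h = pD/(2t), so t = pD/(2σ_allow) = 11.3×507/(2×283.0) = 10.12 mm.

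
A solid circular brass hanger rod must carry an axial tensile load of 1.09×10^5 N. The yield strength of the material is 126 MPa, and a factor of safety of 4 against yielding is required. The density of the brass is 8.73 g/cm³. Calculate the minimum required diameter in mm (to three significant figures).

Allowable stress σ_allow = 126/4 = 31.50 MPa.
Required area A = F/σ_allow = 109000/31.50 = 3460 mm².
A = πd²/4 → d = √(4A/π) = 66.38 mm.

d = 66.4 mm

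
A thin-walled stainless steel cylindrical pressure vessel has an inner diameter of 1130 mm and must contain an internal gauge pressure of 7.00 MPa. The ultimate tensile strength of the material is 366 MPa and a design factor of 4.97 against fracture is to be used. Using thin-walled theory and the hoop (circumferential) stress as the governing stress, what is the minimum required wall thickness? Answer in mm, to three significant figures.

t = 53.7 mm

σ_allow = 366/4.97 = 73.64 MPa.
Hoop stress σ_h = pD/(2t), so t = pD/(2σ_allow) = 7.00×1130/(2×73.64) = 53.71 mm.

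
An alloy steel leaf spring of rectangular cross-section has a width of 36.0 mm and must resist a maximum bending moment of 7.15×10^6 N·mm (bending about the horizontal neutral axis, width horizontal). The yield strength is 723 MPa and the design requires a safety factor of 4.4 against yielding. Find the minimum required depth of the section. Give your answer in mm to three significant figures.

σ_allow = 723/4.4 = 164.3 MPa.
For a rectangular section σ = 6M/(bh²), so h² = 6M/(b σ_allow) = 6×7150000/(36.0×164.3) = 7252 mm².
h = 85.16 mm.

h = 85.2 mm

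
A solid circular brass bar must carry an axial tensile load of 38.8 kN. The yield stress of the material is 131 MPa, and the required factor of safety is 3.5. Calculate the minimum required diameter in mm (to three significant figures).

d = 36.3 mm

Allowable stress σ_allow = 131/3.5 = 37.43 MPa.
Required area A = F/σ_allow = 38800/37.43 = 1037 mm².
A = πd²/4 → d = √(4A/π) = 36.33 mm.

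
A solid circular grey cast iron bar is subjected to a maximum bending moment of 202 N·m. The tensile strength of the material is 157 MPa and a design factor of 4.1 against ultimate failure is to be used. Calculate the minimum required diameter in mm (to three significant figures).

d = 37.7 mm

σ_allow = 157/4.1 = 38.29 MPa.
For a solid circular section σ = 32M/(πd³), so d³ = 32M/(π σ_allow) = 32×202000/(π×38.29) = 53730 mm³.
d = 37.74 mm.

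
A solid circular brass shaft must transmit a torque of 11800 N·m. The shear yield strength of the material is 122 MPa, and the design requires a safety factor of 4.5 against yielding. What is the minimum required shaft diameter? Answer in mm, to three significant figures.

d = 130 mm

Allowable shear stress τ_allow = 122/4.5 = 27.11 MPa.
For a solid shaft τ = 16T/(πd³), so d³ = 16T/(π τ_allow) = 16×1.1800×10^7/(π×27.11) = 2.217×10^6 mm³.
d = (2.217×10^6)^(1/3) = 130.4 mm.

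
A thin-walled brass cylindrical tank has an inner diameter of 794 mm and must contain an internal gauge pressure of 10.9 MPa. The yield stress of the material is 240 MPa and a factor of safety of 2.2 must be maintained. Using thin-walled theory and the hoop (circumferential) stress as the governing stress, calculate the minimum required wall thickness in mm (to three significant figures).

σ_allow = 240/2.2 = 109.1 MPa.
Hoop stress σ_h = pD/(2t), so t = pD/(2σ_allow) = 10.9×794/(2×109.1) = 39.67 mm.

t = 39.7 mm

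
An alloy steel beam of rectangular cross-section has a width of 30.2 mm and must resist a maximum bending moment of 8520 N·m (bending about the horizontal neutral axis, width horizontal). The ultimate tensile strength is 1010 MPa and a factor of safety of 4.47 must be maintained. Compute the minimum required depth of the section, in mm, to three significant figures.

h = 86.6 mm

σ_allow = 1010/4.47 = 226.0 MPa.
For a rectangular section σ = 6M/(bh²), so h² = 6M/(b σ_allow) = 6×8520000/(30.2×226.0) = 7492 mm².
h = 86.55 mm.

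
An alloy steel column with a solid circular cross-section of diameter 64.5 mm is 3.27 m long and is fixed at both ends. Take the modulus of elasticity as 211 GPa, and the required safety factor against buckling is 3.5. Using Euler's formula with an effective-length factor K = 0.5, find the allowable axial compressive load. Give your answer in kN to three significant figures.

I = πd⁴/64 = π×64.5⁴/64 = 849600 mm⁴.
Effective length L_e = KL = 0.5×3.27 m = 1635 mm.
Euler critical load P_cr = π²EI/L_e² = π²×211000×849600/1635² = 661800 N.
P_allow = P_cr/n = 661800/3.5 = 189100 N.

P_allow = 189 kN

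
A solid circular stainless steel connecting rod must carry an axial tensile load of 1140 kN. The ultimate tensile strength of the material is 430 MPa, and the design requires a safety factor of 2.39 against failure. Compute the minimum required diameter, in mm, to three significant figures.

Allowable stress σ_allow = 430/2.39 = 179.9 MPa.
Required area A = F/σ_allow = 1140000/179.9 = 6336 mm².
A = πd²/4 → d = √(4A/π) = 89.82 mm.

d = 89.8 mm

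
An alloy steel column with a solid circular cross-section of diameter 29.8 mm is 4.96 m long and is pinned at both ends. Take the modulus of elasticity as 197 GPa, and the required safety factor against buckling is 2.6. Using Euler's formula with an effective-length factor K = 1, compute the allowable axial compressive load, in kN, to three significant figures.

P_allow = 1.18 kN

I = πd⁴/64 = π×29.8⁴/64 = 38710 mm⁴.
Effective length L_e = KL = 1×4.96 m = 4960 mm.
Euler critical load P_cr = π²EI/L_e² = π²×197000×38710/4960² = 3059 N.
P_allow = P_cr/n = 3059/2.6 = 1177 N.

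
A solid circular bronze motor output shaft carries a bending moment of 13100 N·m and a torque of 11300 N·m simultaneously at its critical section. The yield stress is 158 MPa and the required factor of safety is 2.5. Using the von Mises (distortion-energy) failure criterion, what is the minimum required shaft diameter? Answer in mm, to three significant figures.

σ_allow = σ_y/n = 158/2.5 = 63.20 MPa.
For a solid shaft σ_b = 32M/(πd³) and τ = 16T/(πd³), so the von Mises stress is σ' = (16/πd³)·√(4M²+3T²).
√(4M²+3T²) = √(4×(1.310×10^7)² + 3×(1.130×10^7)²) = 3.270×10^7 N·mm.
d³ = 16×3.270×10^7/(π×63.20) = 2.635×10^6 mm³.
d = 138.1 mm.

d = 138 mm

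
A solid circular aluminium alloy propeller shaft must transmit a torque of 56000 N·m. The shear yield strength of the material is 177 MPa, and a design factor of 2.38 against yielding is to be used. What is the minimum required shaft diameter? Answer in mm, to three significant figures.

Allowable shear stress τ_allow = 177/2.38 = 74.37 MPa.
For a solid shaft τ = 16T/(πd³), so d³ = 16T/(π τ_allow) = 16×5.6000×10^7/(π×74.37) = 3.835×10^6 mm³.
d = (3.835×10^6)^(1/3) = 156.5 mm.

d = 157 mm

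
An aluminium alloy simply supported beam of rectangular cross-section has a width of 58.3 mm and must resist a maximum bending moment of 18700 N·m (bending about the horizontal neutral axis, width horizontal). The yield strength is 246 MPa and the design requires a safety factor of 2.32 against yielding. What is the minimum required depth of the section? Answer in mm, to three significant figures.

h = 135 mm

σ_allow = 246/2.32 = 106.0 MPa.
For a rectangular section σ = 6M/(bh²), so h² = 6M/(b σ_allow) = 6×1.8700×10^7/(58.3×106.0) = 18150 mm².
h = 134.7 mm.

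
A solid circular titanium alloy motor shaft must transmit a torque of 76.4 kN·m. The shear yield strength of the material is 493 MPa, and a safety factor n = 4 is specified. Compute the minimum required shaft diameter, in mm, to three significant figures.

Allowable shear stress τ_allow = 493/4 = 123.2 MPa.
For a solid shaft τ = 16T/(πd³), so d³ = 16T/(π τ_allow) = 16×7.6400×10^7/(π×123.2) = 3.157×10^6 mm³.
d = (3.157×10^6)^(1/3) = 146.7 mm.

d = 147 mm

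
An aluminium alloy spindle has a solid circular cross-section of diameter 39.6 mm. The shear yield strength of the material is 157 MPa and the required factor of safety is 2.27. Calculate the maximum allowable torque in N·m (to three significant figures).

T_allow = 843 N·m

τ_allow = 157/2.27 = 69.16 MPa.
For a solid shaft T_allow = τ_allow·πd³/16; πd³/16 = π×39.6³/16 = 12190 mm³.
T_allow = 69.16×12190 = 843300 N·mm = 843.3 N·m.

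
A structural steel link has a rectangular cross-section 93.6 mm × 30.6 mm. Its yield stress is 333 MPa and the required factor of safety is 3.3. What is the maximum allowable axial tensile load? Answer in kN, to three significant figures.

F_allow = 289 kN

σ_allow = 333/3.3 = 100.9 MPa.
A = 93.6×30.6 = 2864 mm².
F_allow = σ_allow × A = 100.9×2864 = 289000 N.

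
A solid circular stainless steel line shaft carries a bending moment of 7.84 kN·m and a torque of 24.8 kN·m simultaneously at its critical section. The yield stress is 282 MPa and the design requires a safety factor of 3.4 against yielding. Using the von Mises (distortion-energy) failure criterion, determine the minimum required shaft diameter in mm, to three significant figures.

d = 141 mm

σ_allow = σ_y/n = 282/3.4 = 82.94 MPa.
For a solid shaft σ_b = 32M/(πd³) and τ = 16T/(πd³), so the von Mises stress is σ' = (16/πd³)·√(4M²+3T²).
√(4M²+3T²) = √(4×(7.840×10^6)² + 3×(2.480×10^7)²) = 4.573×10^7 N·mm.
d³ = 16×4.573×10^7/(π×82.94) = 2.808×10^6 mm³.
d = 141.1 mm.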